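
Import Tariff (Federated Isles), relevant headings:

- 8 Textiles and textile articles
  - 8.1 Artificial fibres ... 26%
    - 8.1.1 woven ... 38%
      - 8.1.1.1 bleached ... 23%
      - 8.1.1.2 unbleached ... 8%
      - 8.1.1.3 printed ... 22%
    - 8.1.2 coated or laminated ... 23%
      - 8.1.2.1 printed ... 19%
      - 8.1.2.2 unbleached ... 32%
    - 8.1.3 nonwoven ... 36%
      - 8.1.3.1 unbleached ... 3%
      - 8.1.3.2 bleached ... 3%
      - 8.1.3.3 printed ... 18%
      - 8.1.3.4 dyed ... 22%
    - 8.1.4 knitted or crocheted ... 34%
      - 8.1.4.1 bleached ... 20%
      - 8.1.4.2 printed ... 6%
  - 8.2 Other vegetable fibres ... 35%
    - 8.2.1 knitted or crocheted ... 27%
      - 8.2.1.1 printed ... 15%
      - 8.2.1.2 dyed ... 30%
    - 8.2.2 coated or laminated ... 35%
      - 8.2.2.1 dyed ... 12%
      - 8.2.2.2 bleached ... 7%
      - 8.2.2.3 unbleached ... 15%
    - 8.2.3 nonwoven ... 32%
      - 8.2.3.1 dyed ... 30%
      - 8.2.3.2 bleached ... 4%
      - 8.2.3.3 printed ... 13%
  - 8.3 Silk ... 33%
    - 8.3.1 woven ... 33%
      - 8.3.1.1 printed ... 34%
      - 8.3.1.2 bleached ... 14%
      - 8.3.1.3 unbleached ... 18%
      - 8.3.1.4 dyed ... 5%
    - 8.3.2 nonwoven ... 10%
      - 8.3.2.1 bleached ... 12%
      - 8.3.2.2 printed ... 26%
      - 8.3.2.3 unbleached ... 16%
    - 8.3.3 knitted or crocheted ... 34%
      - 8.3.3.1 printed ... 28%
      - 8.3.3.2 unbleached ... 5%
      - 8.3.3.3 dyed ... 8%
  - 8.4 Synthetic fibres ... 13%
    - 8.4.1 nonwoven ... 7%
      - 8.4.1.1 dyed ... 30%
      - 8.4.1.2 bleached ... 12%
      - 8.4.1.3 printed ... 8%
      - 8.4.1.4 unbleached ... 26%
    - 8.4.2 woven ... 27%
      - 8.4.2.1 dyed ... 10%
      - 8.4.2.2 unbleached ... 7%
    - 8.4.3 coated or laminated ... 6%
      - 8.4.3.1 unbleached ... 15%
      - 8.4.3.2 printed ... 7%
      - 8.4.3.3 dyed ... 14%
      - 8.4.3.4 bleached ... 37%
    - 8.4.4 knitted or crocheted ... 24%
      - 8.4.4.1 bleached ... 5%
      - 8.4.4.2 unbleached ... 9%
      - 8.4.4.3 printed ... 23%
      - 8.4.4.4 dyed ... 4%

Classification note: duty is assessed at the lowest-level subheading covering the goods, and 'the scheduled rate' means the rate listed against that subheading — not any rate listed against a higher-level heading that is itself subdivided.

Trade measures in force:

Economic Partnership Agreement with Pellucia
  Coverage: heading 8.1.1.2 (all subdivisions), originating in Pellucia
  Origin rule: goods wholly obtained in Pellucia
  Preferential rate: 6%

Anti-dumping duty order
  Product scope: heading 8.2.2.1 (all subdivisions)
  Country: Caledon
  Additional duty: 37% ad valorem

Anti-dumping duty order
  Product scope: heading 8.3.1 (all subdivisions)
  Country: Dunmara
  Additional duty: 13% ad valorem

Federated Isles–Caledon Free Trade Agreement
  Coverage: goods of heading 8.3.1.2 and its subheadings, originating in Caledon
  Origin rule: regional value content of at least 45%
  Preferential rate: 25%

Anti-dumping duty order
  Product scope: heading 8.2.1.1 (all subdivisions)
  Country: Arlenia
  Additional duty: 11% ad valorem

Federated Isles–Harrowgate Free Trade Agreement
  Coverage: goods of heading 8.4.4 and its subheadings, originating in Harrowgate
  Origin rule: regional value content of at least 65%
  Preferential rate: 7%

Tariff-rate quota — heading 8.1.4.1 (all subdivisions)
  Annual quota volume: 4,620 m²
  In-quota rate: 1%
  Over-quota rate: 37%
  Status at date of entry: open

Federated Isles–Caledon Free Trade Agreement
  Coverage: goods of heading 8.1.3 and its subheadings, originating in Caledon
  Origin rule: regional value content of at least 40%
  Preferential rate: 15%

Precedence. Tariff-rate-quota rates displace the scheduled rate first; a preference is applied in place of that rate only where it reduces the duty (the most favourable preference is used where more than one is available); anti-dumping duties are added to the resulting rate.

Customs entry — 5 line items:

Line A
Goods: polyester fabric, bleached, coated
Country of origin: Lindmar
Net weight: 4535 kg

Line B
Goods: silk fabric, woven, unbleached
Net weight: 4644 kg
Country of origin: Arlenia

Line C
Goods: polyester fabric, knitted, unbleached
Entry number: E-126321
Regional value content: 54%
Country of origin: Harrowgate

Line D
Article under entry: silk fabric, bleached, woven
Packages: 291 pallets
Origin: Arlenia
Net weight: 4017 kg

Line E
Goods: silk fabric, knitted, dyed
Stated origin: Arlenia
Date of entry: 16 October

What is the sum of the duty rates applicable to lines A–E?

Line A: polyester → 8.4; coated → 8.4.3; bleached → 8.4.3.4. Scheduled 37%. No special measure applies. → 37%.
Line B: silk → 8.3; woven → 8.3.1; unbleached → 8.3.1.3. Scheduled 18%. No special measure applies. → 18%.
Line C: polyester → 8.4; knitted → 8.4.4; unbleached → 8.4.4.2. Scheduled 9%. Harrowgate agreement on 8.4.4: RVC < 65%. → 9%.
Line D: silk → 8.3; woven → 8.3.1; bleached → 8.3.1.2. Scheduled 14%. No special measure applies. → 14%.
Line E: silk → 8.3; knitted → 8.3.3; dyed → 8.3.3.3. Scheduled 8%. No special measure applies. → 8%.
Sum: 37% + 18% + 9% + 14% + 8% = 86%.

86%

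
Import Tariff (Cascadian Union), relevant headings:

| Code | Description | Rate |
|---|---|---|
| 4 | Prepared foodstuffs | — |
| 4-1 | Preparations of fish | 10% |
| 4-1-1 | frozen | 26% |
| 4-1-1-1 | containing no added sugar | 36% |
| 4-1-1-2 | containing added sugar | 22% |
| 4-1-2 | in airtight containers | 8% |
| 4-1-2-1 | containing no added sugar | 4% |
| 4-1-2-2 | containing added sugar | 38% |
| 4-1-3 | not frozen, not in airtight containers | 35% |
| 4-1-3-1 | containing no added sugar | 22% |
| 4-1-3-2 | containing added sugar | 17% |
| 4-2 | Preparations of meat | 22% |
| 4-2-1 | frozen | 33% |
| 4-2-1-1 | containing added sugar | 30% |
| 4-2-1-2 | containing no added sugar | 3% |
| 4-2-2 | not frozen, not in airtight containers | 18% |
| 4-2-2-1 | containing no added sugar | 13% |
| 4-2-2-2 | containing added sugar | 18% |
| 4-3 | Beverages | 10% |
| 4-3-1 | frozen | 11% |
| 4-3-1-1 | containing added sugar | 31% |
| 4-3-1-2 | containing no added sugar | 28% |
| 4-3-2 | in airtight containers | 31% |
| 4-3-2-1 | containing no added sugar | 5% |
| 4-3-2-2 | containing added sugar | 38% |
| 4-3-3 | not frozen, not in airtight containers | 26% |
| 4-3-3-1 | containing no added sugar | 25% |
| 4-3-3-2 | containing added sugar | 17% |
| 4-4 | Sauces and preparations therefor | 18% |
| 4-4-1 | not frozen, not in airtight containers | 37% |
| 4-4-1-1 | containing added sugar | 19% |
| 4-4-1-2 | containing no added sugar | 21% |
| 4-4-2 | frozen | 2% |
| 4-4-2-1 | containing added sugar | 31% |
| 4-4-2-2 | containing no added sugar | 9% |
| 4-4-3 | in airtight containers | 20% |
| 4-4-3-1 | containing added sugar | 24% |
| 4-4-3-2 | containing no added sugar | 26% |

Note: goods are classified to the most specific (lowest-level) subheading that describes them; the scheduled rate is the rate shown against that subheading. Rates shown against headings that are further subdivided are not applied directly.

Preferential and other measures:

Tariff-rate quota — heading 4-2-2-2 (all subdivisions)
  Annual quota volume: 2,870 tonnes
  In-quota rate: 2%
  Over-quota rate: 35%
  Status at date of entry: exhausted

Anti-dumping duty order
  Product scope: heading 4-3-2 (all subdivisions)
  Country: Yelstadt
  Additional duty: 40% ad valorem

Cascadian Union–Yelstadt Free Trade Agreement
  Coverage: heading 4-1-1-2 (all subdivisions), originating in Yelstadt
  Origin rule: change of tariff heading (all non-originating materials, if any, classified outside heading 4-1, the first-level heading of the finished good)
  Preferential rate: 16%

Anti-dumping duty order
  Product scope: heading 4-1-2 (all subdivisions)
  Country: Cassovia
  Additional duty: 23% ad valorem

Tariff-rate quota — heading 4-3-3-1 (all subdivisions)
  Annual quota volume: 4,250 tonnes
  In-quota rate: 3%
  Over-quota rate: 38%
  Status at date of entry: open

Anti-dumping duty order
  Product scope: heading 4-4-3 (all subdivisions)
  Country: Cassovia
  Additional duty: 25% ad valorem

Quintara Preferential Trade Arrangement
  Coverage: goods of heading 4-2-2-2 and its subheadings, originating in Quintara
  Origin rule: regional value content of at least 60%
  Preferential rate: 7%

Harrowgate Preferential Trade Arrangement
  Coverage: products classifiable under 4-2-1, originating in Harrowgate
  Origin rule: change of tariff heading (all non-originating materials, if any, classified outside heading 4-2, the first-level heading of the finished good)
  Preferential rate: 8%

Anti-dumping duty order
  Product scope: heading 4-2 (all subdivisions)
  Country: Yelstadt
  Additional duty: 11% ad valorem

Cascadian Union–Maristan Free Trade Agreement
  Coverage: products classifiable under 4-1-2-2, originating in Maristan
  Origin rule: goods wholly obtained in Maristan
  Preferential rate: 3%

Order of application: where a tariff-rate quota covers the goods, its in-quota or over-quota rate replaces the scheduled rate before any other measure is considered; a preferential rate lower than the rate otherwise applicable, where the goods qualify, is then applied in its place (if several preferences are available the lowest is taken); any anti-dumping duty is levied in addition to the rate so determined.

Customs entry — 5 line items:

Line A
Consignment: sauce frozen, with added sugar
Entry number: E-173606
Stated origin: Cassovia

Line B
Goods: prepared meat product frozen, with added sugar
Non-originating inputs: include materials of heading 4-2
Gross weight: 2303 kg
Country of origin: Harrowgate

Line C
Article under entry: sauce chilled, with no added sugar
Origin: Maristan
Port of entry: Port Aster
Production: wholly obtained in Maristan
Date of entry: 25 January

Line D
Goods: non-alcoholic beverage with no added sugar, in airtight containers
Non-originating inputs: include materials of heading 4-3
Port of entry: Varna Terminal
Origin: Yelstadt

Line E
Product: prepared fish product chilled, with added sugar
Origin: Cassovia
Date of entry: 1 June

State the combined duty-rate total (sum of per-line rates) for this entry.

Line A: sauce → 4-4; frozen → 4-4-2; with added sugar → 4-4-2-1. Scheduled 31%. No special measure applies. → 31%.
Line B: prepared meat product → 4-2; frozen → 4-2-1; with added sugar → 4-2-1-1. Scheduled 30%. Harrowgate agreement on 4-2-1: CTH not met. → 30%.
Line C: sauce → 4-4; chilled → 4-4-1; with no added sugar → 4-4-1-2. Scheduled 21%. Maristan agreement on 4-1-2-2: 4-4-1-2 not covered. → 21%.
Line D: non-alcoholic beverage → 4-3; in airtight containers → 4-3-2; with no added sugar → 4-3-2-1. Scheduled 5%. Yelstadt agreement on 4-1-1-2: 4-3-2-1 not covered; anti-dumping (Yelstadt, 4-3-2): +40%; total 5% + 40% = 45%. → 45%.
Line E: prepared fish product → 4-1; chilled → 4-1-3; with added sugar → 4-1-3-2. Scheduled 17%. No special measure applies. → 17%.
Sum: 31% + 30% + 21% + 45% + 17% = 144%.

144%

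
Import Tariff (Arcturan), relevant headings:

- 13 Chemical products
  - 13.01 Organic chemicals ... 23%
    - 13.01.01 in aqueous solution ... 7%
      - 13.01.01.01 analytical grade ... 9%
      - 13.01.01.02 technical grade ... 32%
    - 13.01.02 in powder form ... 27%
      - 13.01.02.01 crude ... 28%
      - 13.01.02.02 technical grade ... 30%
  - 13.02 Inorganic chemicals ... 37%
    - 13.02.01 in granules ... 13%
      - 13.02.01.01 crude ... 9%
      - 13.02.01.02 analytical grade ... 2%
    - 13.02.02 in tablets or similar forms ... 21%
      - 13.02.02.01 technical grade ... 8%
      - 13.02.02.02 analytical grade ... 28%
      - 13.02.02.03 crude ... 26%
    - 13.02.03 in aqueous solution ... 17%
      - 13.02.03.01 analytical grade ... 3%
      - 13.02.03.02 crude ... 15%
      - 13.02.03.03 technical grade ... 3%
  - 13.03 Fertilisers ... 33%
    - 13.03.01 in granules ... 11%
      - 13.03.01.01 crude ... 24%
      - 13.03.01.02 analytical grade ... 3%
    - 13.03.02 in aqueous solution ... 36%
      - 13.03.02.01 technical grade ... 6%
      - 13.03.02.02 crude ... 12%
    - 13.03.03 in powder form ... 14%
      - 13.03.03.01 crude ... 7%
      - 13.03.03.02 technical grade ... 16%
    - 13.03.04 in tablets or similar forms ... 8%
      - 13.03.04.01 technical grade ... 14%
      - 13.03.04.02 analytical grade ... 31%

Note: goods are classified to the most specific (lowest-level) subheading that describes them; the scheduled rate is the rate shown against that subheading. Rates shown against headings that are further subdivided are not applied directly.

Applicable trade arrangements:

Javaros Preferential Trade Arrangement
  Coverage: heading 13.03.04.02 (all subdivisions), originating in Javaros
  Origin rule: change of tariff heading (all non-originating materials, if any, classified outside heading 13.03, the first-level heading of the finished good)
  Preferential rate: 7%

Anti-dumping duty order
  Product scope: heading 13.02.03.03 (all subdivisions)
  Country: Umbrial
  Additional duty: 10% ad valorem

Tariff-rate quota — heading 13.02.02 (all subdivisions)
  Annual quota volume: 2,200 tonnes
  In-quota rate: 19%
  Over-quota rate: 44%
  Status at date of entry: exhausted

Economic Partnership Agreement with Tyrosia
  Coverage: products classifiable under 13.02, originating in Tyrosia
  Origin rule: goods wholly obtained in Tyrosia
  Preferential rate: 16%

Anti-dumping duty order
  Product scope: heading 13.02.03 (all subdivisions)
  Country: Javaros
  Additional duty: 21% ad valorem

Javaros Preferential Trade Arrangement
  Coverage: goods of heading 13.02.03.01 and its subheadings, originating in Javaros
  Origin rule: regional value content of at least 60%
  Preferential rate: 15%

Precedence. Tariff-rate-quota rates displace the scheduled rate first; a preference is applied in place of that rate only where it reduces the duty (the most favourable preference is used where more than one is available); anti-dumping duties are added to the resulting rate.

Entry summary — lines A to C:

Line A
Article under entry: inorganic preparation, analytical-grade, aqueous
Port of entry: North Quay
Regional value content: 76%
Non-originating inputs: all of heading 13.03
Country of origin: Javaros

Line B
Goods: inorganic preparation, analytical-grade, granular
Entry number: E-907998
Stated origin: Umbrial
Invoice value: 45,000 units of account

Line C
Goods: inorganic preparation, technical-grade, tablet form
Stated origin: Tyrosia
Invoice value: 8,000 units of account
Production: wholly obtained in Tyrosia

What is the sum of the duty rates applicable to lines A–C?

42%

Line A: inorganic → 13.02; aqueous → 13.02.03; analytical-grade → 13.02.03.01. Scheduled 3%. Javaros agreement on 13.03.04.02: 13.02.03.01 not covered; Javaros agreement on 13.02.03.01: RVC ≥ 60% → 15% available; preference 15% not lower than 3% → no reduction; anti-dumping (Javaros, 13.02.03): +21%; total 3% + 21% = 24%. → 24%.
Line B: inorganic → 13.02; granular → 13.02.01; analytical-grade → 13.02.01.02. Scheduled 2%. No special measure applies. → 2%.
Line C: inorganic → 13.02; tablet form → 13.02.02; technical-grade → 13.02.02.01. Scheduled 8%. quota on 13.02.02 exhausted → over-quota 44%; Tyrosia agreement on 13.02: wholly obtained → 16% available; preferential 16%. → 16%.
Sum: 24% + 2% + 16% = 42%.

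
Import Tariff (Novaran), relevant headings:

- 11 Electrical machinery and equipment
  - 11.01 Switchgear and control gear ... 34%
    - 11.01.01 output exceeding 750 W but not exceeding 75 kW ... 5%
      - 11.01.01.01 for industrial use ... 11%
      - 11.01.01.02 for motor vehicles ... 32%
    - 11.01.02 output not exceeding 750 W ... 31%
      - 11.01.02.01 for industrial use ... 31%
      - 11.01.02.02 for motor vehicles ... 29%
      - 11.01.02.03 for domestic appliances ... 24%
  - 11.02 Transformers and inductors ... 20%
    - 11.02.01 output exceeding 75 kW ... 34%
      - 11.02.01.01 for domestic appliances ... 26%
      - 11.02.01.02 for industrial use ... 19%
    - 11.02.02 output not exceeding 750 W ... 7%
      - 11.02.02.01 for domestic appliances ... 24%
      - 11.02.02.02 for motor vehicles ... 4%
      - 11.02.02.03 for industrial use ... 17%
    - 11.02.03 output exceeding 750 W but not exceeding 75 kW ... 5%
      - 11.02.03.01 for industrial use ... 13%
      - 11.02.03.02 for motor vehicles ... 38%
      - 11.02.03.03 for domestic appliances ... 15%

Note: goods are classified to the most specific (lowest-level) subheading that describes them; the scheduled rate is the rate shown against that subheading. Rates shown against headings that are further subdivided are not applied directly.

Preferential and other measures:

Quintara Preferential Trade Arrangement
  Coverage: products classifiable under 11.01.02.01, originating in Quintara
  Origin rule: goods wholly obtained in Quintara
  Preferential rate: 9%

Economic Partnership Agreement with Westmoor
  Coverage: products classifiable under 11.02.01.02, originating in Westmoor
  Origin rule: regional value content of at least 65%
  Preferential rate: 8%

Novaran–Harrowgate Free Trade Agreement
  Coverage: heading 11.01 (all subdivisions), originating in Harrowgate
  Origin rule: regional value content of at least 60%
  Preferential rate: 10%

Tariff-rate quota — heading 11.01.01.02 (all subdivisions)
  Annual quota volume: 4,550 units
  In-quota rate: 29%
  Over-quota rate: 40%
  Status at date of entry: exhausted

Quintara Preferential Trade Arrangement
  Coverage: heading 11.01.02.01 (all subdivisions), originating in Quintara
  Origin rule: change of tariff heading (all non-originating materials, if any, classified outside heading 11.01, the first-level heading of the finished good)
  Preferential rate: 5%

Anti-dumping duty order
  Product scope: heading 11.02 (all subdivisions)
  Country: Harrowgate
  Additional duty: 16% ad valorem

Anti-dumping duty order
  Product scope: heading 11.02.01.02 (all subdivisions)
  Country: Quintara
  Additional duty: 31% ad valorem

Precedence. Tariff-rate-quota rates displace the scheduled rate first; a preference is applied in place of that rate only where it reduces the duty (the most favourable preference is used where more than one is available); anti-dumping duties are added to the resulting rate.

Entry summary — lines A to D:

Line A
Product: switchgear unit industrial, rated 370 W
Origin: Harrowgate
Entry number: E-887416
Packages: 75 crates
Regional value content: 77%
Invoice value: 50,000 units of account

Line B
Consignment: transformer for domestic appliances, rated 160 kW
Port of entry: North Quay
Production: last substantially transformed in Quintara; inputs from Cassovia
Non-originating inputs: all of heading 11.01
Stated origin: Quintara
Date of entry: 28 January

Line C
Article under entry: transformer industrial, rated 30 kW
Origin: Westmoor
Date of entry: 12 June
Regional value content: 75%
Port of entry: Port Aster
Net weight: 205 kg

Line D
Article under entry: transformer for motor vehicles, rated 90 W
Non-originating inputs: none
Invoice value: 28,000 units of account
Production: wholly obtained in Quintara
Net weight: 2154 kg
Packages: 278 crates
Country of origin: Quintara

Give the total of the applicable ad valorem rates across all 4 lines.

Line A: switchgear unit → 11.01; rated 370 W → 11.01.02; industrial → 11.01.02.01. Scheduled 31%. Harrowgate agreement on 11.01: RVC ≥ 60% → 10% available; preferential 10%. → 10%.
Line B: transformer → 11.02; rated 160 kW → 11.02.01; for domestic appliances → 11.02.01.01. Scheduled 26%. Quintara agreement on 11.01.02.01: 11.02.01.01 not covered; Quintara agreement on 11.01.02.01: 11.02.01.01 not covered. → 26%.
Line C: transformer → 11.02; rated 30 kW → 11.02.03; industrial → 11.02.03.01. Scheduled 13%. Westmoor agreement on 11.02.01.02: 11.02.03.01 not covered. → 13%.
Line D: transformer → 11.02; rated 90 W → 11.02.02; for motor vehicles → 11.02.02.02. Scheduled 4%. Quintara agreement on 11.01.02.01: 11.02.02.02 not covered; Quintara agreement on 11.01.02.01: 11.02.02.02 not covered. → 4%.
Sum: 10% + 26% + 13% + 4% = 53%.

53%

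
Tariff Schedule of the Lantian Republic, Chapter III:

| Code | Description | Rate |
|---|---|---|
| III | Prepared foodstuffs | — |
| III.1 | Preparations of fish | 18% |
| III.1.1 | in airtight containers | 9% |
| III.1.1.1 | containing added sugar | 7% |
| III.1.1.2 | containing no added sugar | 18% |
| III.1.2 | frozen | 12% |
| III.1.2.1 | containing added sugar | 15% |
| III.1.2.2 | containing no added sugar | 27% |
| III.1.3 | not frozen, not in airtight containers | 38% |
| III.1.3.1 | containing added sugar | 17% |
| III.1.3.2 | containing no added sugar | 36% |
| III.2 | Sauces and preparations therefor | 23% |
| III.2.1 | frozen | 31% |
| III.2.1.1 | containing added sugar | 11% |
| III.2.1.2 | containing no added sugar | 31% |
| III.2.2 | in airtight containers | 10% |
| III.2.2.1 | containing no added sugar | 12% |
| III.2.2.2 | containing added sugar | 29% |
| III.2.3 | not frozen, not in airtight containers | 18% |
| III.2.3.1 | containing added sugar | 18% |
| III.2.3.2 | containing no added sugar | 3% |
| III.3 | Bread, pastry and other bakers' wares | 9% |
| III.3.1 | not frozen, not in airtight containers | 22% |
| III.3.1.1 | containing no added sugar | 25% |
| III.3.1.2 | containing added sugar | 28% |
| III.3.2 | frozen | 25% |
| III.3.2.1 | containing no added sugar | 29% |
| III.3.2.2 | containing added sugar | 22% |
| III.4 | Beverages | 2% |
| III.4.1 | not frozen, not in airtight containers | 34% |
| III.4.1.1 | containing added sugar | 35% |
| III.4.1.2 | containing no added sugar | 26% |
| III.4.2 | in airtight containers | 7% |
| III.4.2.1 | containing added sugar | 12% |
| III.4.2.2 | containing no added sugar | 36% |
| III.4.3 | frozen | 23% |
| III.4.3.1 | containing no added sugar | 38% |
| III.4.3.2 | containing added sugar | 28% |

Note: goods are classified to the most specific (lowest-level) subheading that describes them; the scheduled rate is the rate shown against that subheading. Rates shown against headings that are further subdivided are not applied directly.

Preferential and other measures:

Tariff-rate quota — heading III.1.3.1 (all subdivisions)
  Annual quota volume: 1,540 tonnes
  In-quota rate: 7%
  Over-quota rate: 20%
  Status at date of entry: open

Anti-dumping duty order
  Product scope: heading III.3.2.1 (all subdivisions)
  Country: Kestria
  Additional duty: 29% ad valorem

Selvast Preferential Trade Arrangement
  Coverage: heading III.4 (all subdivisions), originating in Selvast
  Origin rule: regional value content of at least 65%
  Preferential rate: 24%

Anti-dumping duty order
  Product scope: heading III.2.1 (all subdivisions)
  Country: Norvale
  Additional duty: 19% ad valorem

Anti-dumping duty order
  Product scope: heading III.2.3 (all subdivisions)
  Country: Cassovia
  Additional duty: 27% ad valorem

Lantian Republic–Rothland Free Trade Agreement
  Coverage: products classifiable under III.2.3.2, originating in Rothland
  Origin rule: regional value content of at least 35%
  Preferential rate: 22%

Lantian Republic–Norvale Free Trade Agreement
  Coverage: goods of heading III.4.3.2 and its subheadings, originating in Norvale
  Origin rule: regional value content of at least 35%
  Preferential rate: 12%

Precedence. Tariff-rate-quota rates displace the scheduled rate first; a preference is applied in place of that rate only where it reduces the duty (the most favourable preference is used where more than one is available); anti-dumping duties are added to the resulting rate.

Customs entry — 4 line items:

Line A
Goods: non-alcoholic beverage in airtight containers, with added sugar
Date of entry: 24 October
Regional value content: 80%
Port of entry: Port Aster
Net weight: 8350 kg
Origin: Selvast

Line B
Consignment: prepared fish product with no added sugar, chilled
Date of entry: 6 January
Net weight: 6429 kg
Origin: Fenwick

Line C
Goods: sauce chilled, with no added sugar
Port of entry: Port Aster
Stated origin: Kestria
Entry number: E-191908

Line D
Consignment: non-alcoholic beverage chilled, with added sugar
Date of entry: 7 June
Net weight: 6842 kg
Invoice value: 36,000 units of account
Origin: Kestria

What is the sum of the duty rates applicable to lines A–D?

86%

Line A: non-alcoholic beverage → III.4; in airtight containers → III.4.2; with added sugar → III.4.2.1. Scheduled 12%. Selvast agreement on III.4: RVC ≥ 65% → 24% available; preference 24% not lower than 12% → no reduction. → 12%.
Line B: prepared fish product → III.1; chilled → III.1.3; with no added sugar → III.1.3.2. Scheduled 36%. No special measure applies. → 36%.
Line C: sauce → III.2; chilled → III.2.3; with no added sugar → III.2.3.2. Scheduled 3%. No special measure applies. → 3%.
Line D: non-alcoholic beverage → III.4; chilled → III.4.1; with added sugar → III.4.1.1. Scheduled 35%. No special measure applies. → 35%.
Sum: 12% + 36% + 3% + 35% = 86%.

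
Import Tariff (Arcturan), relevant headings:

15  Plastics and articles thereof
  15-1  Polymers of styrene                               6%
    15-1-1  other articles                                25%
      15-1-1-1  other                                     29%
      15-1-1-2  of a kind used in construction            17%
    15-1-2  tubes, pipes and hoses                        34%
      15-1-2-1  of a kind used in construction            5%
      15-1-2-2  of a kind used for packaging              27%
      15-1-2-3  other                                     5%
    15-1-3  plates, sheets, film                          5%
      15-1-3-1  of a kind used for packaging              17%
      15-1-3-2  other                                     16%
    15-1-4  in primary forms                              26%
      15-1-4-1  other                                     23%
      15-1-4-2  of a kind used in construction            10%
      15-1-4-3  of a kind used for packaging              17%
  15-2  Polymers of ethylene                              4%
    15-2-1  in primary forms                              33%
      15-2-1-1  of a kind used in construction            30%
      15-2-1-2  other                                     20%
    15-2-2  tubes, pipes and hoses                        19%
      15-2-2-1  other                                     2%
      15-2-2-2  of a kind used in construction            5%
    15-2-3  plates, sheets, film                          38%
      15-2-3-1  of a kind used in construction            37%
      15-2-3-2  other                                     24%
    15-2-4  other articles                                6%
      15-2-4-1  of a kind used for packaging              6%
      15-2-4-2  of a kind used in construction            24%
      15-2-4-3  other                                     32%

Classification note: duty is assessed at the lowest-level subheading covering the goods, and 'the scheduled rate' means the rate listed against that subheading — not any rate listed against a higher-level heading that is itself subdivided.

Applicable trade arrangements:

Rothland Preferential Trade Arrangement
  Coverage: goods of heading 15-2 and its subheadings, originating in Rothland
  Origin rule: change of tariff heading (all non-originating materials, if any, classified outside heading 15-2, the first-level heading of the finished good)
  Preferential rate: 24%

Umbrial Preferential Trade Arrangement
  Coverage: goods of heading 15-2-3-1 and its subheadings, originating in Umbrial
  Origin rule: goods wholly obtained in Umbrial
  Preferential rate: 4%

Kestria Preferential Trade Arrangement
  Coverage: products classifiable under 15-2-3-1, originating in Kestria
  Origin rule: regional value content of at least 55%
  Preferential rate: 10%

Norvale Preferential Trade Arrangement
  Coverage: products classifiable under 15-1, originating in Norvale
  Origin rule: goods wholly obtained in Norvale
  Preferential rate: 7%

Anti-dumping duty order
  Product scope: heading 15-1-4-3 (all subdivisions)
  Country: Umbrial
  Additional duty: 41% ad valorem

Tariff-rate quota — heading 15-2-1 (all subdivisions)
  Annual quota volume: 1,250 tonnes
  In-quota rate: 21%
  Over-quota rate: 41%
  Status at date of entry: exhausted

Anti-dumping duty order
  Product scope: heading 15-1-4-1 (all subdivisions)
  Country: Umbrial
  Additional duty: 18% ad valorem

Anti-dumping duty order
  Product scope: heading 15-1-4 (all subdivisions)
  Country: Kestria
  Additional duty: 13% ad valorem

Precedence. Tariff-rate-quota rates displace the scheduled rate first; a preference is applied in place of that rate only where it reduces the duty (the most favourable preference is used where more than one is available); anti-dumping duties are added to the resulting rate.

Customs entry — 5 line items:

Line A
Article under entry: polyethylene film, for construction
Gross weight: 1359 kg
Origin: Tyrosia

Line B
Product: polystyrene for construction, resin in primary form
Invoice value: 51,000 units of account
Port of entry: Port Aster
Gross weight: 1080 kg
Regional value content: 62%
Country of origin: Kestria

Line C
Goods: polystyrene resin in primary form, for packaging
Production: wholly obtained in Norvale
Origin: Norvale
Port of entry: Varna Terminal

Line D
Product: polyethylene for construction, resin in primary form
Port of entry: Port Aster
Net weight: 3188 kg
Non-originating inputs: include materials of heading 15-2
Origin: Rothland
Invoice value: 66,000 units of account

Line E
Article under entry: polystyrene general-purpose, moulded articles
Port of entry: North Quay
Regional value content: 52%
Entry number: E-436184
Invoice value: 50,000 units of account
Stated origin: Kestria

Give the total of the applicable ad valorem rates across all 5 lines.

137%

Line A: polyethylene → 15-2; film → 15-2-3; for construction → 15-2-3-1. Scheduled 37%. No special measure applies. → 37%.
Line B: polystyrene → 15-1; resin in primary form → 15-1-4; for construction → 15-1-4-2. Scheduled 10%. Kestria agreement on 15-2-3-1: 15-1-4-2 not covered; anti-dumping (Kestria, 15-1-4): +13%; total 10% + 13% = 23%. → 23%.
Line C: polystyrene → 15-1; resin in primary form → 15-1-4; for packaging → 15-1-4-3. Scheduled 17%. Norvale agreement on 15-1: wholly obtained → 7% available; preferential 7%. → 7%.
Line D: polyethylene → 15-2; resin in primary form → 15-2-1; for construction → 15-2-1-1. Scheduled 30%. quota on 15-2-1 exhausted → over-quota 41%; Rothland agreement on 15-2: CTH not met. → 41%.
Line E: polystyrene → 15-1; moulded articles → 15-1-1; general-purpose → 15-1-1-1. Scheduled 29%. Kestria agreement on 15-2-3-1: 15-1-1-1 not covered. → 29%.
Sum: 37% + 23% + 7% + 41% + 29% = 137%.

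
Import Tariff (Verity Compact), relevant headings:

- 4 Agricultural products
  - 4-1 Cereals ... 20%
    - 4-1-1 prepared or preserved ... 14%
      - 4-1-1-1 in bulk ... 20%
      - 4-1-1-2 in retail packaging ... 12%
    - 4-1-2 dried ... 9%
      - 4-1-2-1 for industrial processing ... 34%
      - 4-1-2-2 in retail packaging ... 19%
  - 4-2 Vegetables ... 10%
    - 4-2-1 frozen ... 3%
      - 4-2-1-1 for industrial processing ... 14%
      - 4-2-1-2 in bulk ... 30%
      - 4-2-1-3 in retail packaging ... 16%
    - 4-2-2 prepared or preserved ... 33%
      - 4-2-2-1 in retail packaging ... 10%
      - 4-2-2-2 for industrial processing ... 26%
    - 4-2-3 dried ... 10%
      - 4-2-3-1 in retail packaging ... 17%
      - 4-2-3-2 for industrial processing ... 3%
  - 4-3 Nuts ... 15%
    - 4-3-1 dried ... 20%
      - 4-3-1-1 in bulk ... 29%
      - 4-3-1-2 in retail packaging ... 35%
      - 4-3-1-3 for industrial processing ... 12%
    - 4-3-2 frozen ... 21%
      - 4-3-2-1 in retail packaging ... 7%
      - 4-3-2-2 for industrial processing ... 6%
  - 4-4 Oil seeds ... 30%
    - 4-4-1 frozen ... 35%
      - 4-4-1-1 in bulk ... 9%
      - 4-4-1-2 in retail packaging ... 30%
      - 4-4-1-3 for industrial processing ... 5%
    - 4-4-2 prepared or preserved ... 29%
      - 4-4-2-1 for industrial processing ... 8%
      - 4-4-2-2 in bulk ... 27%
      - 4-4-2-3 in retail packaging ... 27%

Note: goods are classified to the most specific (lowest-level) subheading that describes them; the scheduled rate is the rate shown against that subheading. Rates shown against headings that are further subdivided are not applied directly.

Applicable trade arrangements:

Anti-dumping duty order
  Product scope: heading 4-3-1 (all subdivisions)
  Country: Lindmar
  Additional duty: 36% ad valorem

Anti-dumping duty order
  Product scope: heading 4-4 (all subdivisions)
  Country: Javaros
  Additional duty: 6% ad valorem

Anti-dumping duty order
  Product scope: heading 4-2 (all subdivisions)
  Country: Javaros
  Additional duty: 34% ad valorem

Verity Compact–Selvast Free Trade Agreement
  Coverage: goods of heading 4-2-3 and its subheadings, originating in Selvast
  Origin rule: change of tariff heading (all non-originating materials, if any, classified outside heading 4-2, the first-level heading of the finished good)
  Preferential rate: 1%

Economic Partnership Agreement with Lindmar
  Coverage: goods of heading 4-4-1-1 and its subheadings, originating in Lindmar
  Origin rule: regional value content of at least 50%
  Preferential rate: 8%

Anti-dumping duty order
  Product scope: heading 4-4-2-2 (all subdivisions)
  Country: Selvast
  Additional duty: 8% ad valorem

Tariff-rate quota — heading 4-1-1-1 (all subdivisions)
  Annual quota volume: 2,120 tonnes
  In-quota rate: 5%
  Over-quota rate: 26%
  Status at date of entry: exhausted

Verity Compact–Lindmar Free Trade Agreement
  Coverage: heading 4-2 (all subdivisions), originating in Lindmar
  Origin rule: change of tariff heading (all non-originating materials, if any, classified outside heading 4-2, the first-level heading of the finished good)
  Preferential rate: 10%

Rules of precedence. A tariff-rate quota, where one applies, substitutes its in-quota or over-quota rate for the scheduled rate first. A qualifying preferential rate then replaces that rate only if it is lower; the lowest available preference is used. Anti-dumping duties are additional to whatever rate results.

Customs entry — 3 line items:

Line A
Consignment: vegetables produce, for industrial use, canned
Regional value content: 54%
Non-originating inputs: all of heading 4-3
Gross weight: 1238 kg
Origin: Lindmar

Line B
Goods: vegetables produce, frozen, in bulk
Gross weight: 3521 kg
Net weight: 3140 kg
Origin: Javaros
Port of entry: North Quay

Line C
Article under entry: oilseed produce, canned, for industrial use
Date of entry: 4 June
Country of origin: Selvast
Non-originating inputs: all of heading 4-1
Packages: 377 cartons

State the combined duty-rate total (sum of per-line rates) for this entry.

82%

Line A: vegetables → 4-2; canned → 4-2-2; for industrial use → 4-2-2-2. Scheduled 26%. Lindmar agreement on 4-4-1-1: 4-2-2-2 not covered; Lindmar agreement on 4-2: CTH met → 10% available; preferential 10%. → 10%.
Line B: vegetables → 4-2; frozen → 4-2-1; in bulk → 4-2-1-2. Scheduled 30%. anti-dumping (Javaros, 4-2): +34%; total 30% + 34% = 64%. → 64%.
Line C: oilseed → 4-4; canned → 4-4-2; for industrial use → 4-4-2-1. Scheduled 8%. Selvast agreement on 4-2-3: 4-4-2-1 not covered. → 8%.
Sum: 10% + 64% + 8% = 82%.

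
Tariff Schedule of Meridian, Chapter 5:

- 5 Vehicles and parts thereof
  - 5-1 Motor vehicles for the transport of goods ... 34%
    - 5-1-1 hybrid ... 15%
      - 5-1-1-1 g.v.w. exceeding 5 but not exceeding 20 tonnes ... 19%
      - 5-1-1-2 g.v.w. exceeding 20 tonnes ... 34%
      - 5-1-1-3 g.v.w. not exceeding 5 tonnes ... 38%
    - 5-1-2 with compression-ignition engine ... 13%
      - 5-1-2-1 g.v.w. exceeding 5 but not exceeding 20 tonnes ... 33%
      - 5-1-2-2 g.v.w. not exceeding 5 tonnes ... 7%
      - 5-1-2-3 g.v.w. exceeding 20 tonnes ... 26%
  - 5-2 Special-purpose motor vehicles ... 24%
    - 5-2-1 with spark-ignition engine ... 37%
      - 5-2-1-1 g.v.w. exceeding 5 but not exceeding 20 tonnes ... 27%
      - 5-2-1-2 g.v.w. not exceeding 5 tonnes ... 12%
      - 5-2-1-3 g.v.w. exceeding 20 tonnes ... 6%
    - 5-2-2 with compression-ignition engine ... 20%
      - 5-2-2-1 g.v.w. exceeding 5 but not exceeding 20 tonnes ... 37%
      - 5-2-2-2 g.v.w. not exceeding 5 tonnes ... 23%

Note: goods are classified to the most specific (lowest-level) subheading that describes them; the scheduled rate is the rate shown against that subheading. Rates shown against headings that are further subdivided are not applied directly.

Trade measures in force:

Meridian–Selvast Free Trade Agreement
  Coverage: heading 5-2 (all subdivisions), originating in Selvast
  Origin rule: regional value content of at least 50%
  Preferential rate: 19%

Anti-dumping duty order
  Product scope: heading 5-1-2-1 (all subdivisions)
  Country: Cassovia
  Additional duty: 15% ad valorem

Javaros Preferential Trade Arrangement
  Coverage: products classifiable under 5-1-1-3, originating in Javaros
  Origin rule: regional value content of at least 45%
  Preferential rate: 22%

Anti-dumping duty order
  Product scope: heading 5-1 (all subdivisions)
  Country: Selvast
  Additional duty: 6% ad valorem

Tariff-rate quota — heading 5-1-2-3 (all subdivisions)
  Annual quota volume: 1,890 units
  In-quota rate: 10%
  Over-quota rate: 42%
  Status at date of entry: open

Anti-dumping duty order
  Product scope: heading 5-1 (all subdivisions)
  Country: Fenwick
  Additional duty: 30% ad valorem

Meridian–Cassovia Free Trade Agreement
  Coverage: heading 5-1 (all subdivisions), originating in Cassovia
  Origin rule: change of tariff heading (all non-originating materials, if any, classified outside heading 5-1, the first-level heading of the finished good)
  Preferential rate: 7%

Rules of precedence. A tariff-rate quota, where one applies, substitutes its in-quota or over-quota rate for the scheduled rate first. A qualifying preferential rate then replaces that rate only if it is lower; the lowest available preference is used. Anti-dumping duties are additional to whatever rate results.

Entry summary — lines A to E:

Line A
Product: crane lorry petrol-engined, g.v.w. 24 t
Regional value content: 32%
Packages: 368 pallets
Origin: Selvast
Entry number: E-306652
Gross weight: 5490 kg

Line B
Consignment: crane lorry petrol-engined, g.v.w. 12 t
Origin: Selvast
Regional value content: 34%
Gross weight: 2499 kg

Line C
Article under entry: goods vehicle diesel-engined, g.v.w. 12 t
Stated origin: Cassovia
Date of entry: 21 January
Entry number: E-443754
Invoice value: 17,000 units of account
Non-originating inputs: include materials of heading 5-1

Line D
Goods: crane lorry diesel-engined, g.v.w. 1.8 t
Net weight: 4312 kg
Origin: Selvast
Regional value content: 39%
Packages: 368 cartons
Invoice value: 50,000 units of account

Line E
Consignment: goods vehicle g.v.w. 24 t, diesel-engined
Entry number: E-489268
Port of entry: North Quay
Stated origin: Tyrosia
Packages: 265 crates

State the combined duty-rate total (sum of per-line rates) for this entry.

114%

Line A: crane lorry → 5-2; petrol-engined → 5-2-1; g.v.w. 24 t → 5-2-1-3. Scheduled 6%. Selvast agreement on 5-2: RVC < 50%. → 6%.
Line B: crane lorry → 5-2; petrol-engined → 5-2-1; g.v.w. 12 t → 5-2-1-1. Scheduled 27%. Selvast agreement on 5-2: RVC < 50%. → 27%.
Line C: goods vehicle → 5-1; diesel-engined → 5-1-2; g.v.w. 12 t → 5-1-2-1. Scheduled 33%. Cassovia agreement on 5-1: CTH not met; anti-dumping (Cassovia, 5-1-2-1): +15%; total 33% + 15% = 48%. → 48%.
Line D: crane lorry → 5-2; diesel-engined → 5-2-2; g.v.w. 1.8 t → 5-2-2-2. Scheduled 23%. Selvast agreement on 5-2: RVC < 50%. → 23%.
Line E: goods vehicle → 5-1; diesel-engined → 5-1-2; g.v.w. 24 t → 5-1-2-3. Scheduled 26%. quota on 5-1-2-3 open → in-quota 10%. → 10%.
Sum: 6% + 27% + 48% + 23% + 10% = 114%.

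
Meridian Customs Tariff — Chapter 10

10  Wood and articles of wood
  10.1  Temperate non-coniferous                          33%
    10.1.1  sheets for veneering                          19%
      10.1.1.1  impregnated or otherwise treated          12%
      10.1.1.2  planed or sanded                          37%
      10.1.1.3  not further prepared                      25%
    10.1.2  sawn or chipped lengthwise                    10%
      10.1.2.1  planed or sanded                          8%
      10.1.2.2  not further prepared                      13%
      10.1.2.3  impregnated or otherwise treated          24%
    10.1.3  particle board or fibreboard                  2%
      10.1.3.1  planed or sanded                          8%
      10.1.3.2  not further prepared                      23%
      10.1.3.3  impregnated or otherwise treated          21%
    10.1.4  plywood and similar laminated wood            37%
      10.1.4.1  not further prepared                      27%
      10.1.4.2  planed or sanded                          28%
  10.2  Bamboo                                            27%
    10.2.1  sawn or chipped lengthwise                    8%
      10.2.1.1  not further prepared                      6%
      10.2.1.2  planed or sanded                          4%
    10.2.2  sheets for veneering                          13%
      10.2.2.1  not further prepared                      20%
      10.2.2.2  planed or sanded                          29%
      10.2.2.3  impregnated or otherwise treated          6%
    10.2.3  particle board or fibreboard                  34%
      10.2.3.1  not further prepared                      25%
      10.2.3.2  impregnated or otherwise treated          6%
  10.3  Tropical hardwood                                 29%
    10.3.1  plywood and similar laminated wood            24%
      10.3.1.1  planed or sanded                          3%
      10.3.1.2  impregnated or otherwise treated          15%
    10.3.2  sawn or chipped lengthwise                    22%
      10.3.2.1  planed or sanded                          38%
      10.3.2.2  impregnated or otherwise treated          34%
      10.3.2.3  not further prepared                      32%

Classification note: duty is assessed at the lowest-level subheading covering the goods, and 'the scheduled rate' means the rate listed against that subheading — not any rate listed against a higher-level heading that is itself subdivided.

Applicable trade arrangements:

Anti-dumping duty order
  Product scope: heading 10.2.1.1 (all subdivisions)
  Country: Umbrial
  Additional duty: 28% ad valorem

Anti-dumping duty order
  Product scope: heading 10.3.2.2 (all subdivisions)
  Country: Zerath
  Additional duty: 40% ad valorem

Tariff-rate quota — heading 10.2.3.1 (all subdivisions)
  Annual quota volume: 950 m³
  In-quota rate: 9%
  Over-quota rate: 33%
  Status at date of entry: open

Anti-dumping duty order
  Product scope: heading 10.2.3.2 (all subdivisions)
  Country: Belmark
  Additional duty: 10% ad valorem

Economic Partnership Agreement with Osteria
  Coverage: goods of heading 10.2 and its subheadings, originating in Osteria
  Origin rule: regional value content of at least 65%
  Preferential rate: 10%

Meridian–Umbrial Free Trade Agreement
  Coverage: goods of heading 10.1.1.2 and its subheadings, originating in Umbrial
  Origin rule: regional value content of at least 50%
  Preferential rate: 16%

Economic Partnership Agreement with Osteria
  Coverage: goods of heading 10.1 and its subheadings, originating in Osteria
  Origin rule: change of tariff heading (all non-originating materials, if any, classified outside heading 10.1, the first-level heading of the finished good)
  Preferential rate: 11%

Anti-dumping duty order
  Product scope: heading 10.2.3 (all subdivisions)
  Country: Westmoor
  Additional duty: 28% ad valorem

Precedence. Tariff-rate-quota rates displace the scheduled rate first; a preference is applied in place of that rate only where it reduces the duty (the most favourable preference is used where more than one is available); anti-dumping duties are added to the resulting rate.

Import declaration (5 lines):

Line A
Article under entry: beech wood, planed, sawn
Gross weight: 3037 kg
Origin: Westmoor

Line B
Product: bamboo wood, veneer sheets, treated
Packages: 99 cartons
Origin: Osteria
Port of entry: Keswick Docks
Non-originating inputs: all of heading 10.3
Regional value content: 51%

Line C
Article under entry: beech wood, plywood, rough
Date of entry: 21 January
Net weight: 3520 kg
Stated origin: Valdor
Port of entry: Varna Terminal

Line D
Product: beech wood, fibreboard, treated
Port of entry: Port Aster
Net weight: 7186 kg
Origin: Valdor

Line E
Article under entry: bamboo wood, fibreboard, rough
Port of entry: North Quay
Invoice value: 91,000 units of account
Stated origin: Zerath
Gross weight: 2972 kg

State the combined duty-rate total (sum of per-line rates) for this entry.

Line A: beech → 10.1; sawn → 10.1.2; planed → 10.1.2.1. Scheduled 8%. No special measure applies. → 8%.
Line B: bamboo → 10.2; veneer sheets → 10.2.2; treated → 10.2.2.3. Scheduled 6%. Osteria agreement on 10.2: RVC < 65%; Osteria agreement on 10.1: 10.2.2.3 not covered. → 6%.
Line C: beech → 10.1; plywood → 10.1.4; rough → 10.1.4.1. Scheduled 27%. No special measure applies. → 27%.
Line D: beech → 10.1; fibreboard → 10.1.3; treated → 10.1.3.3. Scheduled 21%. No special measure applies. → 21%.
Line E: bamboo → 10.2; fibreboard → 10.2.3; rough → 10.2.3.1. Scheduled 25%. quota on 10.2.3.1 open → in-quota 9%. → 9%.
Sum: 8% + 6% + 27% + 21% + 9% = 71%.

71%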